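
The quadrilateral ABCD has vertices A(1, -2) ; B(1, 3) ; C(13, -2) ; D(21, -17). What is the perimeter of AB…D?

60

|AB| = √((0)² + (5)²) = √25 = 5
|BC| = √((12)² + (-5)²) = √169 = 13
|CD| = √((8)² + (-15)²) = √289 = 17
|DA| = √((-20)² + (15)²) = √625 = 25
Perimeter = 5 + 13 + 17 + 25 = 60.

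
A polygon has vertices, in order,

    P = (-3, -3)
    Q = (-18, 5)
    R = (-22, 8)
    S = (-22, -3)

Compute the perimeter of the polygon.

52

|PQ| = √((-15)² + (8)²) = √289 = 17
|QR| = √((-4)² + (3)²) = √25 = 5
|RS| = √((0)² + (-11)²) = √121 = 11
|SP| = √((19)² + (0)²) = √361 = 19
Perimeter = 17 + 5 + 11 + 19 = 52.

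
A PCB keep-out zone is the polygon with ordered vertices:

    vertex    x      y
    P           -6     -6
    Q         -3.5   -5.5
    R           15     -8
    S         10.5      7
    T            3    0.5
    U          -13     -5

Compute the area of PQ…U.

Apply Gauss's area formula: 2A = Σ (x_i·y_{i+1} − x_{i+1}·y_i), indices taken mod 6.
Cross-terms: 12, 110.5, 189, -15.75, -8.5, 48  ⇒  Σ = 335.25
Area = |Σ|/2 = 167.625.

167.625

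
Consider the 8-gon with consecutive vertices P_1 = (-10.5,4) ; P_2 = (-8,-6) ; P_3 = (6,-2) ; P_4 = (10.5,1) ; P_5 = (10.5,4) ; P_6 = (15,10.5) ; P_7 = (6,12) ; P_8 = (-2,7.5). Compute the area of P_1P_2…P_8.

Σ = (95) + (52) + (27) + (31.5) + (50.25) + (117) + (69) + (70.75) = 512.5
Area = |Σ|/2 = 256.25.

256.25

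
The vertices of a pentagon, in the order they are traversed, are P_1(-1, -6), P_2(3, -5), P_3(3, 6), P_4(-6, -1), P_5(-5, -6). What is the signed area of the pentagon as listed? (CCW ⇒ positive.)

72

Σ = (23) + (33) + (33) + (31) + (24) = 144
Signed area = Σ/2 = 72 (positive ⇒ counter-clockwise traversal).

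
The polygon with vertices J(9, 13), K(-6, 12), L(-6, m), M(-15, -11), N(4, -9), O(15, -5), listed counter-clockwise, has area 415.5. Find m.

The doubled signed area Σ (x_i y_{i+1} − x_{i+1} y_i) is linear in m.
With m=0 it equals 858; the coefficient of m is 9 (from the two edges through L).
So 9·m + 858 = 2·415.5 = 831 ⇒ m = -3.

-3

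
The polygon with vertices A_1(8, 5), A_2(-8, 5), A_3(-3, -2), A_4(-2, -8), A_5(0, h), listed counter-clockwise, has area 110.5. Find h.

The doubled signed area Σ (x_i y_{i+1} − x_{i+1} y_i) is linear in h.
With h=0 it equals 131; the coefficient of h is -10 (from the two edges through A_5).
So -10·h + 131 = 2·110.5 = 221 ⇒ h = -9.

-9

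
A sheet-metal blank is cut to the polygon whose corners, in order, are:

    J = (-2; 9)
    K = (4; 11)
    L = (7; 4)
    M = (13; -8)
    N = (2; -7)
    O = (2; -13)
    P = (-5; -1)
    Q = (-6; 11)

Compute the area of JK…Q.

237

Σ = (-58) + (-61) + (-108) + (-75) + (-12) + (-67) + (-61) + (-32) = -474
Area = |Σ|/2 = 237.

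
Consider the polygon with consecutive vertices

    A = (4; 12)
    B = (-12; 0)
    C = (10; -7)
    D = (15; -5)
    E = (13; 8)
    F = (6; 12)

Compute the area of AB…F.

300

A→B: (4)(0) − (-12)(12) = 144
B→C: (-12)(-7) − (10)(0) = 84
C→D: (10)(-5) − (15)(-7) = 55
D→E: (15)(8) − (13)(-5) = 185
E→F: (13)(12) − (6)(8) = 108
F→A: (6)(12) − (4)(12) = 24
Σ = 600
Area = |Σ|/2 = 300.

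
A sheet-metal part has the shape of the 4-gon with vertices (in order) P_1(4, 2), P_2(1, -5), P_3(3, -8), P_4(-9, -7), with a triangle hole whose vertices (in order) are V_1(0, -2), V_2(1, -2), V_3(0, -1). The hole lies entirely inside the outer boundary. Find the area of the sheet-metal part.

Outer boundary:
Σ = (-22) + (7) + (-93) + (10) = -98
Area = |Σ|/2 = 49.
Hole:
Apply the shoelace (surveyor's) formula: 2A = Σ (x_i·y_{i+1} − x_{i+1}·y_i), indices taken mod 3.
Cross-terms: 2, -1, 0  ⇒  Σ = 1
Area = |Σ|/2 = 0.5.
Net area = 49 − 0.5 = 48.5.

48.5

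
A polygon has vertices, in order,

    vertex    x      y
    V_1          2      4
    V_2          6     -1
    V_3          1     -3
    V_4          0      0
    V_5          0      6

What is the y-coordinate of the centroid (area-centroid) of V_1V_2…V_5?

Apply the surveyor's formula. First the cross-terms c_i = x_i·y_{i+1} − x_{i+1}·y_i:
  -26, -17, 0, 0, -12  ⇒  2A = -55, A = -27.5.
Then Σ (y_i + y_{i+1})·c_i = -130, so ȳ = -130 / (6·(-27.5)) = 26/33.

26/33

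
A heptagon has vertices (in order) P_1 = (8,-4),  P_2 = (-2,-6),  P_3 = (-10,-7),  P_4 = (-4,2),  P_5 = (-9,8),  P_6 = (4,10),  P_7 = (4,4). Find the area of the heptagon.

Apply the shoelace (surveyor's) formula: 2A = Σ (x_i·y_{i+1} − x_{i+1}·y_i), indices taken mod 7.
Cross-terms: -56, -46, -48, -14, -122, -24, -48  ⇒  Σ = -358
Area = |Σ|/2 = 179.

179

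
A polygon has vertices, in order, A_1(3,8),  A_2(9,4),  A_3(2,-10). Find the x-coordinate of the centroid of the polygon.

Apply the shoelace (surveyor's) formula. First the cross-terms c_i = x_i·y_{i+1} − x_{i+1}·y_i:
  -60, -98, 46  ⇒  2A = -112, A = -56.
Then Σ (x_i + x_{i+1})·c_i = -1568, so x̄ = -1568 / (6·(-56)) = 14/3.

14/3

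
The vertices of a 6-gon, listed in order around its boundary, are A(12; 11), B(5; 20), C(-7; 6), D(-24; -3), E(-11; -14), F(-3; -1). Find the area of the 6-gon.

A→B: (12)(20) − (5)(11) = 185
B→C: (5)(6) − (-7)(20) = 170
C→D: (-7)(-3) − (-24)(6) = 165
D→E: (-24)(-14) − (-11)(-3) = 303
E→F: (-11)(-1) − (-3)(-14) = -31
F→A: (-3)(11) − (12)(-1) = -21
Σ = 771
Area = |Σ|/2 = 385.5.

385.5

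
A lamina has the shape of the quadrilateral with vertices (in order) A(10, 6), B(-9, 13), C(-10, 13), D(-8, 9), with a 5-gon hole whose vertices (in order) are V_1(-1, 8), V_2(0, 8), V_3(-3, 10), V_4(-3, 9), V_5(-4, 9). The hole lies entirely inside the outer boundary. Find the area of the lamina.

Outer boundary:
Cross-terms: 184, 13, 14, -138  ⇒  Σ = 73
Area = |Σ|/2 = 36.5.
Hole:
Apply Gauss's area formula: 2A = Σ (x_i·y_{i+1} − x_{i+1}·y_i), indices taken mod 5.
Σ = (-8) + (24) + (3) + (9) + (-23) = 5
Area = |Σ|/2 = 2.5.
Net area = 36.5 − 2.5 = 34.

34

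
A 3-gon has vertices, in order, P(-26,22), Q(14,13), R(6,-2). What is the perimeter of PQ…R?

98

|PQ| = √((40)² + (-9)²) = √1681 = 41
|QR| = √((-8)² + (-15)²) = √289 = 17
|RP| = √((-32)² + (24)²) = √1600 = 40
Perimeter = 41 + 17 + 40 = 98.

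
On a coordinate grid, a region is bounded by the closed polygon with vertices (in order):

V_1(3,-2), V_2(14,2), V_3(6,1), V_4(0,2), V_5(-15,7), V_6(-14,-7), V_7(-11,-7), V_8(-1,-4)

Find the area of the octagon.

Cross-terms: 34, 2, 12, 30, 203, 21, 37, 14  ⇒  Σ = 353
Area = |Σ|/2 = 176.5.

176.5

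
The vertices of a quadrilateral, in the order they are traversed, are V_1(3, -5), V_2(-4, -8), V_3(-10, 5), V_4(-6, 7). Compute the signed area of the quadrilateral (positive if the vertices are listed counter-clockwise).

-87.5

Apply the shoelace (surveyor's) formula: 2A = Σ (x_i·y_{i+1} − x_{i+1}·y_i), indices taken mod 4.
V_1→V_2: (3)(-8) − (-4)(-5) = -44
V_2→V_3: (-4)(5) − (-10)(-8) = -100
V_3→V_4: (-10)(7) − (-6)(5) = -40
V_4→V_1: (-6)(-5) − (3)(7) = 9
Σ = -175
Signed area = Σ/2 = -87.5 (negative ⇒ clockwise traversal).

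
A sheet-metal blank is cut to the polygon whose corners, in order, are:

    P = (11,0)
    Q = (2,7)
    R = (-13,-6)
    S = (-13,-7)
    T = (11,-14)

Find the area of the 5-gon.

291

Apply the shoelace (surveyor's) formula: 2A = Σ (x_i·y_{i+1} − x_{i+1}·y_i), indices taken mod 5.
Σ = (77) + (79) + (13) + (259) + (154) = 582
Area = |Σ|/2 = 291.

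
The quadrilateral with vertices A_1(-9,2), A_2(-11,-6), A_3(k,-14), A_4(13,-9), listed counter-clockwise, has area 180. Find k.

-1

Write out the shoelace sum; only the two edges meeting at A_3 involve k:
2·Area = [((-11)·(-14) − k·(-6)) + (k·(-9) − 13·(-14))] + 21
       = -3·k + 357 = 360
⇒ k = -1.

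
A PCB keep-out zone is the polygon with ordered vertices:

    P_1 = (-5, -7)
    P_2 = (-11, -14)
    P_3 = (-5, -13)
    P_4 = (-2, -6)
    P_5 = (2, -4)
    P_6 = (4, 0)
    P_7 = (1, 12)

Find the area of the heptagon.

103.5

Apply the shoelace (surveyor's) formula: 2A = Σ (x_i·y_{i+1} − x_{i+1}·y_i), indices taken mod 7.
Σ = (-7) + (73) + (4) + (20) + (16) + (48) + (53) = 207
Area = |Σ|/2 = 103.5.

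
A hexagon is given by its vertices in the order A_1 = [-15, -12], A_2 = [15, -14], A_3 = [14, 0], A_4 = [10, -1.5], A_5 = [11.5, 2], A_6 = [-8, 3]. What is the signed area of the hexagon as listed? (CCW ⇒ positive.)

A_1→A_2: (-15)(-14) − (15)(-12) = 390
A_2→A_3: (15)(0) − (14)(-14) = 196
A_3→A_4: (14)(-1.5) − (10)(0) = -21
A_4→A_5: (10)(2) − (11.5)(-1.5) = 37.25
A_5→A_6: (11.5)(3) − (-8)(2) = 50.5
A_6→A_1: (-8)(-12) − (-15)(3) = 141
Σ = 793.75
Signed area = Σ/2 = 396.875 (positive ⇒ counter-clockwise traversal).

396.875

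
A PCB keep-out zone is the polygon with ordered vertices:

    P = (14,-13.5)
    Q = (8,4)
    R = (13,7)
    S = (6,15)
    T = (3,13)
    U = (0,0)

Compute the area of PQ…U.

177

Cross-terms: 164, 4, 153, 33, 0, 0  ⇒  Σ = 354
Area = |Σ|/2 = 177.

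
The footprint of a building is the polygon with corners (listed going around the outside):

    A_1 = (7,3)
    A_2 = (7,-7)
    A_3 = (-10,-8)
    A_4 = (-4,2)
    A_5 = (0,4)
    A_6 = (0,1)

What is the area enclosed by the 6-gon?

135.5

Σ = (-70) + (-126) + (-52) + (-16) + (0) + (-7) = -271
Area = |Σ|/2 = 135.5.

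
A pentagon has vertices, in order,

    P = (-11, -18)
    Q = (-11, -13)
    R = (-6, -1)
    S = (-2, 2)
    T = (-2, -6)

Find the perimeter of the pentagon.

|PQ| = √((0)² + (5)²) = √25 = 5
|QR| = √((5)² + (12)²) = √169 = 13
|RS| = √((4)² + (3)²) = √25 = 5
|ST| = √((0)² + (-8)²) = √64 = 8
|TP| = √((-9)² + (-12)²) = √225 = 15
Perimeter = 5 + 13 + 5 + 8 + 15 = 46.

46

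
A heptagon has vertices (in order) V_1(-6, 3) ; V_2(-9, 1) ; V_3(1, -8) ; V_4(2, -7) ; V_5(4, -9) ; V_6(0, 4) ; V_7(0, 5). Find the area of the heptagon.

78.5

Apply the shoelace formula: 2A = Σ (x_i·y_{i+1} − x_{i+1}·y_i), indices taken mod 7.
Cross-terms: 21, 71, 9, 10, 16, 0, 30  ⇒  Σ = 157
Area = |Σ|/2 = 78.5.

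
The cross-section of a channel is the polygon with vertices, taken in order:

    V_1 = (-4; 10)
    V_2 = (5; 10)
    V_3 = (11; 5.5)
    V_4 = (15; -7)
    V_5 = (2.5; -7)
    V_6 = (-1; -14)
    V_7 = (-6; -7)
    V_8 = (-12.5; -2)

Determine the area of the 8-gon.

373.5

Apply the surveyor's formula: 2A = Σ (x_i·y_{i+1} − x_{i+1}·y_i), indices taken mod 8.
Σ = (-90) + (-82.5) + (-159.5) + (-87.5) + (-42) + (-77) + (-75.5) + (-133) = -747
Area = |Σ|/2 = 373.5.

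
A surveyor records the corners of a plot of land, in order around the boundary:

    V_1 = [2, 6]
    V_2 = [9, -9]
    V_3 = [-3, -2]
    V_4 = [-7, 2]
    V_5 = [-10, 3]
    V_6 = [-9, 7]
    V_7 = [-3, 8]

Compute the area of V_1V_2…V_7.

Apply Gauss's area formula: 2A = Σ (x_i·y_{i+1} − x_{i+1}·y_i), indices taken mod 7.
Σ = (-72) + (-45) + (-20) + (-1) + (-43) + (-51) + (-34) = -266
Area = |Σ|/2 = 133.

133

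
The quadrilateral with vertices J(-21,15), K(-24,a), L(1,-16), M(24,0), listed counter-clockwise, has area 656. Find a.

8

Write out the shoelace sum; only the two edges meeting at K involve a:
2·Area = [((-21)·a − (-24)·15) + ((-24)·(-16) − 1·a)] + 744
       = -22·a + 1488 = 1312
⇒ a = 8.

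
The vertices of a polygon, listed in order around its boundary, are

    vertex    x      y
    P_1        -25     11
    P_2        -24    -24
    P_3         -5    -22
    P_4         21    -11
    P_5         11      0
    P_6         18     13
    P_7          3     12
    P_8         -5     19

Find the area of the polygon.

1383.5

P_1→P_2: (-25)(-24) − (-24)(11) = 864
P_2→P_3: (-24)(-22) − (-5)(-24) = 408
P_3→P_4: (-5)(-11) − (21)(-22) = 517
P_4→P_5: (21)(0) − (11)(-11) = 121
P_5→P_6: (11)(13) − (18)(0) = 143
P_6→P_7: (18)(12) − (3)(13) = 177
P_7→P_8: (3)(19) − (-5)(12) = 117
P_8→P_1: (-5)(11) − (-25)(19) = 420
Σ = 2767
Area = |Σ|/2 = 1383.5.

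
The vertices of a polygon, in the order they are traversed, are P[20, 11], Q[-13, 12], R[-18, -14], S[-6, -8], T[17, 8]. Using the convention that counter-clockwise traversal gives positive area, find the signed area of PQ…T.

478

Apply the surveyor's formula: 2A = Σ (x_i·y_{i+1} − x_{i+1}·y_i), indices taken mod 5.
Cross-terms: 383, 398, 60, 88, 27  ⇒  Σ = 956
Signed area = Σ/2 = 478 (positive ⇒ counter-clockwise traversal).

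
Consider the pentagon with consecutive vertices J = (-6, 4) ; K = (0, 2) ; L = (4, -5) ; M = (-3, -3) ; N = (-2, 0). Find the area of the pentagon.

Apply the shoelace (surveyor's) formula: 2A = Σ (x_i·y_{i+1} − x_{i+1}·y_i), indices taken mod 5.
Σ = (-12) + (-8) + (-27) + (-6) + (-8) = -61
Area = |Σ|/2 = 30.5.

30.5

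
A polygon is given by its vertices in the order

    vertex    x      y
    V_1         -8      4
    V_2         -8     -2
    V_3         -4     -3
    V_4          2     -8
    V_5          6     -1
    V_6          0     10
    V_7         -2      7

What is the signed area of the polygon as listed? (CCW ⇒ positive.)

138

Apply the shoelace formula: 2A = Σ (x_i·y_{i+1} − x_{i+1}·y_i), indices taken mod 7.
Cross-terms: 48, 16, 38, 46, 60, 20, 48  ⇒  Σ = 276
Signed area = Σ/2 = 138 (positive ⇒ counter-clockwise traversal).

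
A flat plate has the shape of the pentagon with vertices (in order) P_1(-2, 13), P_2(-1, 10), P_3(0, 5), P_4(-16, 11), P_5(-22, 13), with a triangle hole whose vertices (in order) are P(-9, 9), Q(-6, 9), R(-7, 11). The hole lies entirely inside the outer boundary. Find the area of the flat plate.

76

Outer boundary:
Apply the surveyor's formula: 2A = Σ (x_i·y_{i+1} − x_{i+1}·y_i), indices taken mod 5.
Σ = (-7) + (-5) + (80) + (34) + (-260) = -158
Area = |Σ|/2 = 79.
Hole:
Apply Gauss's area formula: 2A = Σ (x_i·y_{i+1} − x_{i+1}·y_i), indices taken mod 3.
Cross-terms: -27, -3, 36  ⇒  Σ = 6
Area = |Σ|/2 = 3.
Net area = 79 − 3 = 76.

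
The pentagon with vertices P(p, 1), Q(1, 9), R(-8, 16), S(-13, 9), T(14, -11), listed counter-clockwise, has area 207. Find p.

The doubled signed area Σ (x_i y_{i+1} − x_{i+1} y_i) is linear in p.
With p=0 it equals 254; the coefficient of p is 20 (from the two edges through P).
So 20·p + 254 = 2·207 = 414 ⇒ p = 8.

8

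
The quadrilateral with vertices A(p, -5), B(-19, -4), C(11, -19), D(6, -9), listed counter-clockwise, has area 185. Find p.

15

The doubled signed area Σ (x_i y_{i+1} − x_{i+1} y_i) is linear in p.
With p=0 it equals 295; the coefficient of p is 5 (from the two edges through A).
So 5·p + 295 = 2·185 = 370 ⇒ p = 15.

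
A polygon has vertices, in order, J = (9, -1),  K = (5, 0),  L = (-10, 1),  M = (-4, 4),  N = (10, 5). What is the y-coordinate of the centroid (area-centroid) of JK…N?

Apply the shoelace formula. First the cross-terms c_i = x_i·y_{i+1} − x_{i+1}·y_i:
  5, 5, -36, -60, -55  ⇒  2A = -141, A = -70.5.
Then Σ (y_i + y_{i+1})·c_i = -940, so ȳ = -940 / (6·(-70.5)) = 20/9.

20/9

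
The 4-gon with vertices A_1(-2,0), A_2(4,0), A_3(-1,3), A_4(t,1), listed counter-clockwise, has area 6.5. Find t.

0

Write out the shoelace sum; only the two edges meeting at A_4 involve t:
2·Area = [((-1)·1 − t·3) + (t·0 − (-2)·1)] + 12
       = -3·t + 13 = 13
⇒ t = 0.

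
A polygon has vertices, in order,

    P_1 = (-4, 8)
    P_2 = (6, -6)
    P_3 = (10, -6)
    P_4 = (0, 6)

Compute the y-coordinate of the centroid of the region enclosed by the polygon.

Apply Gauss's area formula. First the cross-terms c_i = x_i·y_{i+1} − x_{i+1}·y_i:
  -24, 24, 60, 24  ⇒  2A = 84, A = 42.
Then Σ (y_i + y_{i+1})·c_i = 0, so ȳ = 0 / (6·42) = 0.

0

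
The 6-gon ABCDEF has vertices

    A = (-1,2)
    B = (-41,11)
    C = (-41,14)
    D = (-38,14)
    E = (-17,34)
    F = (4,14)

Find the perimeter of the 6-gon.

118

|AB| = √((-40)² + (9)²) = √1681 = 41
|BC| = √((0)² + (3)²) = √9 = 3
|CD| = √((3)² + (0)²) = √9 = 3
|DE| = √((21)² + (20)²) = √841 = 29
|EF| = √((21)² + (-20)²) = √841 = 29
|FA| = √((-5)² + (-12)²) = √169 = 13
Perimeter = 41 + 3 + 3 + 29 + 29 + 13 = 118.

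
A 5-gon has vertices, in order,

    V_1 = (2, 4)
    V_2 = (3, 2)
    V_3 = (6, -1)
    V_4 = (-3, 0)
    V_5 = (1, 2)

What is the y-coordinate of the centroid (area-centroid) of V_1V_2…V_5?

0.75

Apply the shoelace formula. First the cross-terms c_i = x_i·y_{i+1} − x_{i+1}·y_i:
  -8, -15, -3, -6, 0  ⇒  2A = -32, A = -16.
Then Σ (y_i + y_{i+1})·c_i = -72, so ȳ = -72 / (6·(-16)) = 0.75.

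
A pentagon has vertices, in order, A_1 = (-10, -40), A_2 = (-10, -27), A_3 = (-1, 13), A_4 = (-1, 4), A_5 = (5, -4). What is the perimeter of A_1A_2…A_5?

|A_1A_2| = √((0)² + (13)²) = √169 = 13
|A_2A_3| = √((9)² + (40)²) = √1681 = 41
|A_3A_4| = √((0)² + (-9)²) = √81 = 9
|A_4A_5| = √((6)² + (-8)²) = √100 = 10
|A_5A_1| = √((-15)² + (-36)²) = √1521 = 39
Perimeter = 13 + 41 + 9 + 10 + 39 = 112.

112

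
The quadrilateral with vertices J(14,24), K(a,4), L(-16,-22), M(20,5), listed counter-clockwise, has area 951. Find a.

-22

The doubled signed area Σ (x_i y_{i+1} − x_{i+1} y_i) is linear in a.
With a=0 it equals 890; the coefficient of a is -46 (from the two edges through K).
So -46·a + 890 = 2·951 = 1902 ⇒ a = -22.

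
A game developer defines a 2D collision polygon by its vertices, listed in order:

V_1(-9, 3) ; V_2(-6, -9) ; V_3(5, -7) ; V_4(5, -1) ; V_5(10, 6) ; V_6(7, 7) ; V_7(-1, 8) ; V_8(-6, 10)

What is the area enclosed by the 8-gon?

Apply Gauss's area formula: 2A = Σ (x_i·y_{i+1} − x_{i+1}·y_i), indices taken mod 8.
Cross-terms: 99, 87, 30, 40, 28, 63, 38, 72  ⇒  Σ = 457
Area = |Σ|/2 = 228.5.

228.5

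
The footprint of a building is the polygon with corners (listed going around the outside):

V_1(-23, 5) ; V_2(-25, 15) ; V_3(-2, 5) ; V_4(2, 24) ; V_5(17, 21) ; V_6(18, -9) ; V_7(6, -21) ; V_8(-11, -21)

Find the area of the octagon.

V_1→V_2: (-23)(15) − (-25)(5) = -220
V_2→V_3: (-25)(5) − (-2)(15) = -95
V_3→V_4: (-2)(24) − (2)(5) = -58
V_4→V_5: (2)(21) − (17)(24) = -366
V_5→V_6: (17)(-9) − (18)(21) = -531
V_6→V_7: (18)(-21) − (6)(-9) = -324
V_7→V_8: (6)(-21) − (-11)(-21) = -357
V_8→V_1: (-11)(5) − (-23)(-21) = -538
Σ = -2489
Area = |Σ|/2 = 1244.5.

1244.5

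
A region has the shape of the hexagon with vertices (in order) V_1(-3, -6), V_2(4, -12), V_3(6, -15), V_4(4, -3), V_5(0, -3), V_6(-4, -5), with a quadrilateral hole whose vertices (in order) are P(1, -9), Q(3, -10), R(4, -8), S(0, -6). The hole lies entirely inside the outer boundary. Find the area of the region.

Outer boundary:
Apply the shoelace formula: 2A = Σ (x_i·y_{i+1} − x_{i+1}·y_i), indices taken mod 6.
V_1→V_2: (-3)(-12) − (4)(-6) = 60
V_2→V_3: (4)(-15) − (6)(-12) = 12
V_3→V_4: (6)(-3) − (4)(-15) = 42
V_4→V_5: (4)(-3) − (0)(-3) = -12
V_5→V_6: (0)(-5) − (-4)(-3) = -12
V_6→V_1: (-4)(-6) − (-3)(-5) = 9
Σ = 99
Area = |Σ|/2 = 49.5.
Hole:
Apply the shoelace formula: 2A = Σ (x_i·y_{i+1} − x_{i+1}·y_i), indices taken mod 4.
P→Q: (1)(-10) − (3)(-9) = 17
Q→R: (3)(-8) − (4)(-10) = 16
R→S: (4)(-6) − (0)(-8) = -24
S→P: (0)(-9) − (1)(-6) = 6
Σ = 15
Area = |Σ|/2 = 7.5.
Net area = 49.5 − 7.5 = 42.

42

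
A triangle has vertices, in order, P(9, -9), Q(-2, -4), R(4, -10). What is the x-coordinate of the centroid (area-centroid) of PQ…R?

11/3

Apply the shoelace (surveyor's) formula. First the cross-terms c_i = x_i·y_{i+1} − x_{i+1}·y_i:
  -54, 36, 54  ⇒  2A = 36, A = 18.
Then Σ (x_i + x_{i+1})·c_i = 396, so x̄ = 396 / (6·18) = 11/3.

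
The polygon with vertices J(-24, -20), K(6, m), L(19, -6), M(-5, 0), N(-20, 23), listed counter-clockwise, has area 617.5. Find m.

-8

Write out the shoelace sum; only the two edges meeting at K involve m:
2·Area = [((-24)·m − 6·(-20)) + (6·(-6) − 19·m)] + 807
       = -43·m + 891 = 1235
⇒ m = -8.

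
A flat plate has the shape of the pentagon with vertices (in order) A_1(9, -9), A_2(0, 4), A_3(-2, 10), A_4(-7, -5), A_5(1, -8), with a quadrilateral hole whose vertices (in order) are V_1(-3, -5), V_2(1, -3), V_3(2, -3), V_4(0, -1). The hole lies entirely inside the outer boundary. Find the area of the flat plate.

118

Outer boundary:
Apply the surveyor's formula: 2A = Σ (x_i·y_{i+1} − x_{i+1}·y_i), indices taken mod 5.
Σ = (36) + (8) + (80) + (61) + (63) = 248
Area = |Σ|/2 = 124.
Hole:
Cross-terms: 14, 3, -2, -3  ⇒  Σ = 12
Area = |Σ|/2 = 6.
Net area = 124 − 6 = 118.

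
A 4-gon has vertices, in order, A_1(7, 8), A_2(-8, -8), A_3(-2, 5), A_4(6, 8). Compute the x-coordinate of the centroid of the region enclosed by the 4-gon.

Apply Gauss's area formula. First the cross-terms c_i = x_i·y_{i+1} − x_{i+1}·y_i:
  8, -56, -46, -8  ⇒  2A = -102, A = -51.
Then Σ (x_i + x_{i+1})·c_i = 264, so x̄ = 264 / (6·(-51)) = -44/51.

-44/51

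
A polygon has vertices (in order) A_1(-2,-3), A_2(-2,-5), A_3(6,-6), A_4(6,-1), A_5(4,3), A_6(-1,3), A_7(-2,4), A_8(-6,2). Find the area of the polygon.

Apply Gauss's area formula: 2A = Σ (x_i·y_{i+1} − x_{i+1}·y_i), indices taken mod 8.
Σ = (4) + (42) + (30) + (22) + (15) + (2) + (20) + (22) = 157
Area = |Σ|/2 = 78.5.

78.5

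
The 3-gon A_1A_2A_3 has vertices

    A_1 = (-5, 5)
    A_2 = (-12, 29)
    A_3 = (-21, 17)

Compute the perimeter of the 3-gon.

60

|A_1A_2| = √((-7)² + (24)²) = √625 = 25
|A_2A_3| = √((-9)² + (-12)²) = √225 = 15
|A_3A_1| = √((16)² + (-12)²) = √400 = 20
Perimeter = 25 + 15 + 20 = 60.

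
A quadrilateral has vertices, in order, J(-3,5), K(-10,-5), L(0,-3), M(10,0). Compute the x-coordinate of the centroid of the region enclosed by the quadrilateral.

-33/35

Apply the shoelace (surveyor's) formula. First the cross-terms c_i = x_i·y_{i+1} − x_{i+1}·y_i:
  65, 30, 30, 50  ⇒  2A = 175, A = 87.5.
Then Σ (x_i + x_{i+1})·c_i = -495, so x̄ = -495 / (6·87.5) = -33/35.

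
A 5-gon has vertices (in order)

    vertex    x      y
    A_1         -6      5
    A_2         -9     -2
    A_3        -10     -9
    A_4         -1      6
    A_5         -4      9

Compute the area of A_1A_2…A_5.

Cross-terms: 57, 61, -69, 15, 34  ⇒  Σ = 98
Area = |Σ|/2 = 49.

49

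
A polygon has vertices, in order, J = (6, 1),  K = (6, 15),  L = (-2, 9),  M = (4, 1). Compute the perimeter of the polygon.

|JK| = √((0)² + (14)²) = √196 = 14
|KL| = √((-8)² + (-6)²) = √100 = 10
|LM| = √((6)² + (-8)²) = √100 = 10
|MJ| = √((2)² + (0)²) = √4 = 2
Perimeter = 14 + 10 + 10 + 2 = 36.

36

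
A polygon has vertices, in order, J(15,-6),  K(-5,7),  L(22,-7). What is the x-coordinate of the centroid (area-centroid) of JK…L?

32/3

Apply the shoelace (surveyor's) formula. First the cross-terms c_i = x_i·y_{i+1} − x_{i+1}·y_i:
  75, -119, -27  ⇒  2A = -71, A = -35.5.
Then Σ (x_i + x_{i+1})·c_i = -2272, so x̄ = -2272 / (6·(-35.5)) = 32/3.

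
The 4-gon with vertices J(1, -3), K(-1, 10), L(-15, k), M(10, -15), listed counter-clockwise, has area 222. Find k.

Write out the shoelace sum; only the two edges meeting at L involve k:
2·Area = [((-1)·k − (-15)·10) + ((-15)·(-15) − 10·k)] + -8
       = -11·k + 367 = 444
⇒ k = -7.

-7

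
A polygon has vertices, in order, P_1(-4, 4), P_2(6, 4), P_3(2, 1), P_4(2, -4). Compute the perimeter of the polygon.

|P_1P_2| = √((10)² + (0)²) = √100 = 10
|P_2P_3| = √((-4)² + (-3)²) = √25 = 5
|P_3P_4| = √((0)² + (-5)²) = √25 = 5
|P_4P_1| = √((-6)² + (8)²) = √100 = 10
Perimeter = 10 + 5 + 5 + 10 = 30.

30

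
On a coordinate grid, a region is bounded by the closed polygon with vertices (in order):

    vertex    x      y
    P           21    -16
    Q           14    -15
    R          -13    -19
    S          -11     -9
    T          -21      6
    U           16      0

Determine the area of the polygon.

625.5

Σ = (-91) + (-461) + (-92) + (-255) + (-96) + (-256) = -1251
Area = |Σ|/2 = 625.5.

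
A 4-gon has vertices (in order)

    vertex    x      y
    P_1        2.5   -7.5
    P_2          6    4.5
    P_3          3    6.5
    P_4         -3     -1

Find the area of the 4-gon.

Apply the surveyor's formula: 2A = Σ (x_i·y_{i+1} − x_{i+1}·y_i), indices taken mod 4.
P_1→P_2: (2.5)(4.5) − (6)(-7.5) = 56.25
P_2→P_3: (6)(6.5) − (3)(4.5) = 25.5
P_3→P_4: (3)(-1) − (-3)(6.5) = 16.5
P_4→P_1: (-3)(-7.5) − (2.5)(-1) = 25
Σ = 123.25
Area = |Σ|/2 = 61.625.

61.625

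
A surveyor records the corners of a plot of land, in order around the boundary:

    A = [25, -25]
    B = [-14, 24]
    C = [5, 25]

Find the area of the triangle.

Σ = (250) + (-470) + (-750) = -970
Area = |Σ|/2 = 485.

485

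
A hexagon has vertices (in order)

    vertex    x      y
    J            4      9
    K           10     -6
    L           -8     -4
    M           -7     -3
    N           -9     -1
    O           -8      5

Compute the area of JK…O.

185.5

Apply Gauss's area formula: 2A = Σ (x_i·y_{i+1} − x_{i+1}·y_i), indices taken mod 6.
Σ = (-114) + (-88) + (-4) + (-20) + (-53) + (-92) = -371
Area = |Σ|/2 = 185.5.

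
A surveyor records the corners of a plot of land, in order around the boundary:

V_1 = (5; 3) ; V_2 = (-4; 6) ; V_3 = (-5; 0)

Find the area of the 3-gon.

Apply the surveyor's formula: 2A = Σ (x_i·y_{i+1} − x_{i+1}·y_i), indices taken mod 3.
Σ = (42) + (30) + (-15) = 57
Area = |Σ|/2 = 28.5.

28.5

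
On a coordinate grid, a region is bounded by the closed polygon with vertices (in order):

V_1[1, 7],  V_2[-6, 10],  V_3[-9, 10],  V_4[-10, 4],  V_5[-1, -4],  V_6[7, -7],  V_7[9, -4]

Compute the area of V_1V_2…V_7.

Apply the surveyor's formula: 2A = Σ (x_i·y_{i+1} − x_{i+1}·y_i), indices taken mod 7.
Cross-terms: 52, 30, 64, 44, 35, 35, 67  ⇒  Σ = 327
Area = |Σ|/2 = 163.5.

163.5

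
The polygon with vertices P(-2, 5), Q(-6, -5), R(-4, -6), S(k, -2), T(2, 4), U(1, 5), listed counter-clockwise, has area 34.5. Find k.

The doubled signed area Σ (x_i y_{i+1} − x_{i+1} y_i) is linear in k.
With k=0 it equals 89; the coefficient of k is 10 (from the two edges through S).
So 10·k + 89 = 2·34.5 = 69 ⇒ k = -2.

-2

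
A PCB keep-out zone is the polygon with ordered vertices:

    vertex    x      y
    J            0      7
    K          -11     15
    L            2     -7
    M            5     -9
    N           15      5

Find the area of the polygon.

J→K: (0)(15) − (-11)(7) = 77
K→L: (-11)(-7) − (2)(15) = 47
L→M: (2)(-9) − (5)(-7) = 17
M→N: (5)(5) − (15)(-9) = 160
N→J: (15)(7) − (0)(5) = 105
Σ = 406
Area = |Σ|/2 = 203.

203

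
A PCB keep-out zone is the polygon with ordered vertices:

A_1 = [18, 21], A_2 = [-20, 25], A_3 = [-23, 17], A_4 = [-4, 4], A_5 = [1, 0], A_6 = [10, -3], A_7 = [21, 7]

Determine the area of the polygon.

Apply the shoelace formula: 2A = Σ (x_i·y_{i+1} − x_{i+1}·y_i), indices taken mod 7.
A_1→A_2: (18)(25) − (-20)(21) = 870
A_2→A_3: (-20)(17) − (-23)(25) = 235
A_3→A_4: (-23)(4) − (-4)(17) = -24
A_4→A_5: (-4)(0) − (1)(4) = -4
A_5→A_6: (1)(-3) − (10)(0) = -3
A_6→A_7: (10)(7) − (21)(-3) = 133
A_7→A_1: (21)(21) − (18)(7) = 315
Σ = 1522
Area = |Σ|/2 = 761.

761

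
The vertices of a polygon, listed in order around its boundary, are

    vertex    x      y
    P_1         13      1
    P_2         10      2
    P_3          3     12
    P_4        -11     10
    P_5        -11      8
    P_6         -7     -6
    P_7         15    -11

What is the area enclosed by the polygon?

380.5

Apply Gauss's area formula: 2A = Σ (x_i·y_{i+1} − x_{i+1}·y_i), indices taken mod 7.
Σ = (16) + (114) + (162) + (22) + (122) + (167) + (158) = 761
Area = |Σ|/2 = 380.5.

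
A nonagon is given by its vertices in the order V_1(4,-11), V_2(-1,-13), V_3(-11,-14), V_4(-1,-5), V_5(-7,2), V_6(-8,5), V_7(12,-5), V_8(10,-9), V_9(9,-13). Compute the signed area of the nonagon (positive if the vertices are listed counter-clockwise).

-190.5

V_1→V_2: (4)(-13) − (-1)(-11) = -63
V_2→V_3: (-1)(-14) − (-11)(-13) = -129
V_3→V_4: (-11)(-5) − (-1)(-14) = 41
V_4→V_5: (-1)(2) − (-7)(-5) = -37
V_5→V_6: (-7)(5) − (-8)(2) = -19
V_6→V_7: (-8)(-5) − (12)(5) = -20
V_7→V_8: (12)(-9) − (10)(-5) = -58
V_8→V_9: (10)(-13) − (9)(-9) = -49
V_9→V_1: (9)(-11) − (4)(-13) = -47
Σ = -381
Signed area = Σ/2 = -190.5 (negative ⇒ clockwise traversal).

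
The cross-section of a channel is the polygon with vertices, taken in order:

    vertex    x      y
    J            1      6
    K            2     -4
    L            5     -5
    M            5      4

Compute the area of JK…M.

J→K: (1)(-4) − (2)(6) = -16
K→L: (2)(-5) − (5)(-4) = 10
L→M: (5)(4) − (5)(-5) = 45
M→J: (5)(6) − (1)(4) = 26
Σ = 65
Area = |Σ|/2 = 32.5.

32.5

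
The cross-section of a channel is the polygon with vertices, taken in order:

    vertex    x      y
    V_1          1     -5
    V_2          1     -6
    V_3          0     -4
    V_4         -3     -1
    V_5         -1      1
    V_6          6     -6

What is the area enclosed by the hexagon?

Σ = (-1) + (-4) + (-12) + (-4) + (0) + (-24) = -45
Area = |Σ|/2 = 22.5.

22.5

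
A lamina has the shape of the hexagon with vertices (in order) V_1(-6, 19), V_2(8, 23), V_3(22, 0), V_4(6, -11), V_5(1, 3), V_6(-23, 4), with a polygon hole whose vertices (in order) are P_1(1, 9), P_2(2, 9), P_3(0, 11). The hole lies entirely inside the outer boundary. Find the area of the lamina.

Outer boundary:
Apply the surveyor's formula: 2A = Σ (x_i·y_{i+1} − x_{i+1}·y_i), indices taken mod 6.
Cross-terms: -290, -506, -242, 29, 73, -413  ⇒  Σ = -1349
Area = |Σ|/2 = 674.5.
Hole:
Apply the shoelace formula: 2A = Σ (x_i·y_{i+1} − x_{i+1}·y_i), indices taken mod 3.
Σ = (-9) + (22) + (-11) = 2
Area = |Σ|/2 = 1.
Net area = 674.5 − 1 = 673.5.

673.5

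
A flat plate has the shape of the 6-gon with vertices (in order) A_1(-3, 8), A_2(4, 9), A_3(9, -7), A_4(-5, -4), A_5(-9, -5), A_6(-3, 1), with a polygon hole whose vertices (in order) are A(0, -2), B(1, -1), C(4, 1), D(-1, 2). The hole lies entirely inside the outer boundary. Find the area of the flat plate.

138.5

Outer boundary:
Σ = (-59) + (-109) + (-71) + (-11) + (-24) + (-21) = -295
Area = |Σ|/2 = 147.5.
Hole:
Apply the surveyor's formula: 2A = Σ (x_i·y_{i+1} − x_{i+1}·y_i), indices taken mod 4.
Cross-terms: 2, 5, 9, 2  ⇒  Σ = 18
Area = |Σ|/2 = 9.
Net area = 147.5 − 9 = 138.5.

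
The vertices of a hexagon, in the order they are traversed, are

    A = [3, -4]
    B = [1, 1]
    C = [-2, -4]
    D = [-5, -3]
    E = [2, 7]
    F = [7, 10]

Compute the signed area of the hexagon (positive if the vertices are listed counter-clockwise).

-62.5

Cross-terms: 7, -2, -14, -29, -29, -58  ⇒  Σ = -125
Signed area = Σ/2 = -62.5 (negative ⇒ clockwise traversal).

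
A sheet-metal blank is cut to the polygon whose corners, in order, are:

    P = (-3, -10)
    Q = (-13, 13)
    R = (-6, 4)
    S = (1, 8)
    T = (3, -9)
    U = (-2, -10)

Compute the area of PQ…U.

Σ = (-169) + (26) + (-52) + (-33) + (-48) + (-10) = -286
Area = |Σ|/2 = 143.

143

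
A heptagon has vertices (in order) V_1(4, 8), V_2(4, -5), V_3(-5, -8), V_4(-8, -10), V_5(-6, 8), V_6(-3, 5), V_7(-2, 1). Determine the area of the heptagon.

Apply Gauss's area formula: 2A = Σ (x_i·y_{i+1} − x_{i+1}·y_i), indices taken mod 7.
V_1→V_2: (4)(-5) − (4)(8) = -52
V_2→V_3: (4)(-8) − (-5)(-5) = -57
V_3→V_4: (-5)(-10) − (-8)(-8) = -14
V_4→V_5: (-8)(8) − (-6)(-10) = -124
V_5→V_6: (-6)(5) − (-3)(8) = -6
V_6→V_7: (-3)(1) − (-2)(5) = 7
V_7→V_1: (-2)(8) − (4)(1) = -20
Σ = -266
Area = |Σ|/2 = 133.

133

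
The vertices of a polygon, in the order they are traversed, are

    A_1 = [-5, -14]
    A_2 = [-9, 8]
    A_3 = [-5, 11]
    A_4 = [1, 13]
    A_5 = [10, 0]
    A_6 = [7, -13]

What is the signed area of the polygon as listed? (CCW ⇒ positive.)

-362

Apply the shoelace formula: 2A = Σ (x_i·y_{i+1} − x_{i+1}·y_i), indices taken mod 6.
Σ = (-166) + (-59) + (-76) + (-130) + (-130) + (-163) = -724
Signed area = Σ/2 = -362 (negative ⇒ clockwise traversal).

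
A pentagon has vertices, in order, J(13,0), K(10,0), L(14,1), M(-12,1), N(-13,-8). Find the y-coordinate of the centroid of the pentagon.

-511/249

Apply the shoelace formula. First the cross-terms c_i = x_i·y_{i+1} − x_{i+1}·y_i:
  0, 10, 26, 109, 104  ⇒  2A = 249, A = 124.5.
Then Σ (y_i + y_{i+1})·c_i = -1533, so ȳ = -1533 / (6·124.5) = -511/249.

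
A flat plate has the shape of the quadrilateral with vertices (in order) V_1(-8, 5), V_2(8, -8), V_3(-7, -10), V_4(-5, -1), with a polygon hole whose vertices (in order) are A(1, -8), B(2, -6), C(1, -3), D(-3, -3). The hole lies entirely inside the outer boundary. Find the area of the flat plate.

Outer boundary:
Σ = (24) + (-136) + (-43) + (-33) = -188
Area = |Σ|/2 = 94.
Hole:
Apply Gauss's area formula: 2A = Σ (x_i·y_{i+1} − x_{i+1}·y_i), indices taken mod 4.
Σ = (10) + (0) + (-12) + (27) = 25
Area = |Σ|/2 = 12.5.
Net area = 94 − 12.5 = 81.5.

81.5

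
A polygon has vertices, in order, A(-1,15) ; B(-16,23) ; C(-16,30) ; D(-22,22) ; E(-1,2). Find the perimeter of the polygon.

76

|AB| = √((-15)² + (8)²) = √289 = 17
|BC| = √((0)² + (7)²) = √49 = 7
|CD| = √((-6)² + (-8)²) = √100 = 10
|DE| = √((21)² + (-20)²) = √841 = 29
|EA| = √((0)² + (13)²) = √169 = 13
Perimeter = 17 + 7 + 10 + 29 + 13 = 76.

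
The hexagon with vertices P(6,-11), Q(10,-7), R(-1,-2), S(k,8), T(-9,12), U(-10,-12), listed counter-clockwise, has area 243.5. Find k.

Write out the shoelace sum; only the two edges meeting at S involve k:
2·Area = [((-1)·8 − k·(-2)) + (k·12 − (-9)·8)] + 451
       = 14·k + 515 = 487
⇒ k = -2.

-2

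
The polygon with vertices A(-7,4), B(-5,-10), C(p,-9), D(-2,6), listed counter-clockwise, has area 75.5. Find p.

0

The doubled signed area Σ (x_i y_{i+1} − x_{i+1} y_i) is linear in p.
With p=0 it equals 151; the coefficient of p is 16 (from the two edges through C).
So 16·p + 151 = 2·75.5 = 151 ⇒ p = 0.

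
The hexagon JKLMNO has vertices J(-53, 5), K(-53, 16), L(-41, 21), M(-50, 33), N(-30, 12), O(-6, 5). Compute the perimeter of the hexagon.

140

|JK| = √((0)² + (11)²) = √121 = 11
|KL| = √((12)² + (5)²) = √169 = 13
|LM| = √((-9)² + (12)²) = √225 = 15
|MN| = √((20)² + (-21)²) = √841 = 29
|NO| = √((24)² + (-7)²) = √625 = 25
|OJ| = √((-47)² + (0)²) = √2209 = 47
Perimeter = 11 + 13 + 15 + 29 + 25 + 47 = 140.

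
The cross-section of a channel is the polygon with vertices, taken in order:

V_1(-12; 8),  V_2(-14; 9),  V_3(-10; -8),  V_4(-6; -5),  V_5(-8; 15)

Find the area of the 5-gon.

V_1→V_2: (-12)(9) − (-14)(8) = 4
V_2→V_3: (-14)(-8) − (-10)(9) = 202
V_3→V_4: (-10)(-5) − (-6)(-8) = 2
V_4→V_5: (-6)(15) − (-8)(-5) = -130
V_5→V_1: (-8)(8) − (-12)(15) = 116
Σ = 194
Area = |Σ|/2 = 97.

97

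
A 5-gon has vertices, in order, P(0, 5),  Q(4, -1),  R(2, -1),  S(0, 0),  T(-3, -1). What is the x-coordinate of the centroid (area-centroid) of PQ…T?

47/111

Apply Gauss's area formula. First the cross-terms c_i = x_i·y_{i+1} − x_{i+1}·y_i:
  -20, -2, 0, 0, -15  ⇒  2A = -37, A = -18.5.
Then Σ (x_i + x_{i+1})·c_i = -47, so x̄ = -47 / (6·(-18.5)) = 47/111.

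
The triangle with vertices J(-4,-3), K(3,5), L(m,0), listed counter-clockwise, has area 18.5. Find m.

-6

The doubled signed area Σ (x_i y_{i+1} − x_{i+1} y_i) is linear in m.
With m=0 it equals -11; the coefficient of m is -8 (from the two edges through L).
So -8·m + -11 = 2·18.5 = 37 ⇒ m = -6.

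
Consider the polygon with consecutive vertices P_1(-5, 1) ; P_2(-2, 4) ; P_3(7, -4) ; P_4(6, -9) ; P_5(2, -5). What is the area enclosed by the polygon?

56

Apply the surveyor's formula: 2A = Σ (x_i·y_{i+1} − x_{i+1}·y_i), indices taken mod 5.
Cross-terms: -18, -20, -39, -12, -23  ⇒  Σ = -112
Area = |Σ|/2 = 56.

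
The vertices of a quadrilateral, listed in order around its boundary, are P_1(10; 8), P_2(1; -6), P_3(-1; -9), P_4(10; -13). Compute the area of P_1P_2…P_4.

115

P_1→P_2: (10)(-6) − (1)(8) = -68
P_2→P_3: (1)(-9) − (-1)(-6) = -15
P_3→P_4: (-1)(-13) − (10)(-9) = 103
P_4→P_1: (10)(8) − (10)(-13) = 210
Σ = 230
Area = |Σ|/2 = 115.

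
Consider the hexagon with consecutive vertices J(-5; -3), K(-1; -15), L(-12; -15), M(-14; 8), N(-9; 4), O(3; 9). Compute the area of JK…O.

Apply the shoelace formula: 2A = Σ (x_i·y_{i+1} − x_{i+1}·y_i), indices taken mod 6.
Σ = (72) + (-165) + (-306) + (16) + (-93) + (36) = -440
Area = |Σ|/2 = 220.

220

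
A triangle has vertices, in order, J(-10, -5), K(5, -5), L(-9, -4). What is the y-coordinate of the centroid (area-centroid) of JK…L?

-14/3

Apply the shoelace formula. First the cross-terms c_i = x_i·y_{i+1} − x_{i+1}·y_i:
  75, -65, 5  ⇒  2A = 15, A = 7.5.
Then Σ (y_i + y_{i+1})·c_i = -210, so ȳ = -210 / (6·7.5) = -14/3.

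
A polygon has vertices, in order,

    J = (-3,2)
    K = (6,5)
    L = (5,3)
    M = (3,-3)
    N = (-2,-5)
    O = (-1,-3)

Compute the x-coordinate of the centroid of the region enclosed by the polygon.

110/89

Apply the surveyor's formula. First the cross-terms c_i = x_i·y_{i+1} − x_{i+1}·y_i:
  -27, -7, -24, -21, 1, -11  ⇒  2A = -89, A = -44.5.
Then Σ (x_i + x_{i+1})·c_i = -330, so x̄ = -330 / (6·(-44.5)) = 110/89.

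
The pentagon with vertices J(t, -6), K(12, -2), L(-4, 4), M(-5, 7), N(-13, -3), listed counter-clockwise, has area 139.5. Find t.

-9

The doubled signed area Σ (x_i y_{i+1} − x_{i+1} y_i) is linear in t.
With t=0 it equals 288; the coefficient of t is 1 (from the two edges through J).
So 1·t + 288 = 2·139.5 = 279 ⇒ t = -9.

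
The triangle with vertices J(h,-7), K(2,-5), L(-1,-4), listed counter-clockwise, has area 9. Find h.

-10

Write out the shoelace sum; only the two edges meeting at J involve h:
2·Area = [((-1)·(-7) − h·(-4)) + (h·(-5) − 2·(-7))] + -13
       = -1·h + 8 = 18
⇒ h = -10.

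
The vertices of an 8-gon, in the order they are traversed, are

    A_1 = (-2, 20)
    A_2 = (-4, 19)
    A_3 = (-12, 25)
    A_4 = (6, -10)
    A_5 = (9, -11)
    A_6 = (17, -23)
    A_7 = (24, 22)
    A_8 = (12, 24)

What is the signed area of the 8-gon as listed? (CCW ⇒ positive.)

Apply Gauss's area formula: 2A = Σ (x_i·y_{i+1} − x_{i+1}·y_i), indices taken mod 8.
Σ = (42) + (128) + (-30) + (24) + (-20) + (926) + (312) + (288) = 1670
Signed area = Σ/2 = 835 (positive ⇒ counter-clockwise traversal).

835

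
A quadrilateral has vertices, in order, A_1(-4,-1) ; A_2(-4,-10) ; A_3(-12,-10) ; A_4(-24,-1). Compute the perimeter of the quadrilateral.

52

|A_1A_2| = √((0)² + (-9)²) = √81 = 9
|A_2A_3| = √((-8)² + (0)²) = √64 = 8
|A_3A_4| = √((-12)² + (9)²) = √225 = 15
|A_4A_1| = √((20)² + (0)²) = √400 = 20
Perimeter = 9 + 8 + 15 + 20 = 52.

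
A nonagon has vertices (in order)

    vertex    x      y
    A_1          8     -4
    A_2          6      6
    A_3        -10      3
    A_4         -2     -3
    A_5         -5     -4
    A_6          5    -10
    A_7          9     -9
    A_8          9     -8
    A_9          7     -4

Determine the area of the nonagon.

Apply the shoelace (surveyor's) formula: 2A = Σ (x_i·y_{i+1} − x_{i+1}·y_i), indices taken mod 9.
A_1→A_2: (8)(6) − (6)(-4) = 72
A_2→A_3: (6)(3) − (-10)(6) = 78
A_3→A_4: (-10)(-3) − (-2)(3) = 36
A_4→A_5: (-2)(-4) − (-5)(-3) = -7
A_5→A_6: (-5)(-10) − (5)(-4) = 70
A_6→A_7: (5)(-9) − (9)(-10) = 45
A_7→A_8: (9)(-8) − (9)(-9) = 9
A_8→A_9: (9)(-4) − (7)(-8) = 20
A_9→A_1: (7)(-4) − (8)(-4) = 4
Σ = 327
Area = |Σ|/2 = 163.5.

163.5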